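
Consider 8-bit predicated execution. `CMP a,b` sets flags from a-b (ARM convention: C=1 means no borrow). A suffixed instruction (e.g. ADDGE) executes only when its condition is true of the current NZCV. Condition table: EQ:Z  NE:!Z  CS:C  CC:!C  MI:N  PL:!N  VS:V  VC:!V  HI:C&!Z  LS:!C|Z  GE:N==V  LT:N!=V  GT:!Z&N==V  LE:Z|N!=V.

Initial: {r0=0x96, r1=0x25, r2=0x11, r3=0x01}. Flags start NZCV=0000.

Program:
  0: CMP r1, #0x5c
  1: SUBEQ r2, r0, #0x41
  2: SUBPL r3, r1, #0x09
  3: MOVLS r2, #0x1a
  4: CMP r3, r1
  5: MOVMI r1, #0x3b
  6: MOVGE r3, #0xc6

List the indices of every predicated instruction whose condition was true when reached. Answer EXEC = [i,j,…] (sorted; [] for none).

EXEC = [3,5]

0: ✓ CMP  NZCV=1000
1: · SUBEQ
2: · SUBPL
3: ✓ MOVLS  r2←0x1a
4: ✓ CMP  NZCV=1000
5: ✓ MOVMI  r1←0x3b
6: · MOVGE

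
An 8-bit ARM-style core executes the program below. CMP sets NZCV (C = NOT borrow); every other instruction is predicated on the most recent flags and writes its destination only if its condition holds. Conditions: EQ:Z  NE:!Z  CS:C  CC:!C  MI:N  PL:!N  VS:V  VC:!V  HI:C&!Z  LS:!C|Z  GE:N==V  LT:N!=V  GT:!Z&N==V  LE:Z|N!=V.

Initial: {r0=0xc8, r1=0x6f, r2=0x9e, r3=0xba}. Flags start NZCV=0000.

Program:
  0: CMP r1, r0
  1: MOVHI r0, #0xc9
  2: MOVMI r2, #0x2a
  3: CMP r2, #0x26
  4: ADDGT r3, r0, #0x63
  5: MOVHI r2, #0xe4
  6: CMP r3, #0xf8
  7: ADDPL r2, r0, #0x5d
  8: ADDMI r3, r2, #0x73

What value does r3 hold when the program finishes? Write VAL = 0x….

[0] flags=1001 → (cmp)
[1] flags=1001 HI?F → skip
[2] flags=1001 MI?T → r2=0x2a
[3] flags=0010 → (cmp)
[4] flags=0010 GT?T → r3=0x2b
[5] flags=0010 HI?T → r2=0xe4
[6] flags=0000 → (cmp)
[7] flags=0000 PL?T → r2=0x25
[8] flags=0000 MI?F → skip

VAL = 0x2b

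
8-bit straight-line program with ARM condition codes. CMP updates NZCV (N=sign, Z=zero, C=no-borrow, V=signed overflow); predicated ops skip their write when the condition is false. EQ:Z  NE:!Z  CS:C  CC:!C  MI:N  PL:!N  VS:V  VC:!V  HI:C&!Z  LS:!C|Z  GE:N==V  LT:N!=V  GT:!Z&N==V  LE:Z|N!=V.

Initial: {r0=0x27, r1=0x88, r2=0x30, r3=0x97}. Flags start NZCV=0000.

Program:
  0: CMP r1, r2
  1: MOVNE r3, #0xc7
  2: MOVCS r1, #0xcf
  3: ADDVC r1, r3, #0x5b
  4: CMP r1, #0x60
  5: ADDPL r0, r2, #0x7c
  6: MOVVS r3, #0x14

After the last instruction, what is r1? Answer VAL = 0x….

[0] flags=0011 → (cmp)
[1] flags=0011 NE?T → r3=0xc7
[2] flags=0011 CS?T → r1=0xcf
[3] flags=0011 VC?F → skip
[4] flags=0011 → (cmp)
[5] flags=0011 PL?T → r0=0xac
[6] flags=0011 VS?T → r3=0x14

VAL = 0xcf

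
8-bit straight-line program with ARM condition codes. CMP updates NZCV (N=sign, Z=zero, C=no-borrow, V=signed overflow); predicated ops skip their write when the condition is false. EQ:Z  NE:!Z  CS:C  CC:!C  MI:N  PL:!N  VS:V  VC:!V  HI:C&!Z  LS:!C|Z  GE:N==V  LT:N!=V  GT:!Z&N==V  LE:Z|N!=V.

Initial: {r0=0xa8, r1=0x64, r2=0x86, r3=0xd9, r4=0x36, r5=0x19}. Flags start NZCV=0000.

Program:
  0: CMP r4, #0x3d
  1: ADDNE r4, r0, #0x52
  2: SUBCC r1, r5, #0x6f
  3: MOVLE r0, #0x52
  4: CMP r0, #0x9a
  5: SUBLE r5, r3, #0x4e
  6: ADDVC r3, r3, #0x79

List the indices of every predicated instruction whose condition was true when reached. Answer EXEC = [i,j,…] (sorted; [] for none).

EXEC = [1,2,3]

[0] flags=1000 → (cmp)
[1] flags=1000 NE?T → r4=0xfa
[2] flags=1000 CC?T → r1=0xaa
[3] flags=1000 LE?T → r0=0x52
[4] flags=1001 → (cmp)
[5] flags=1001 LE?F → skip
[6] flags=1001 VC?F → skip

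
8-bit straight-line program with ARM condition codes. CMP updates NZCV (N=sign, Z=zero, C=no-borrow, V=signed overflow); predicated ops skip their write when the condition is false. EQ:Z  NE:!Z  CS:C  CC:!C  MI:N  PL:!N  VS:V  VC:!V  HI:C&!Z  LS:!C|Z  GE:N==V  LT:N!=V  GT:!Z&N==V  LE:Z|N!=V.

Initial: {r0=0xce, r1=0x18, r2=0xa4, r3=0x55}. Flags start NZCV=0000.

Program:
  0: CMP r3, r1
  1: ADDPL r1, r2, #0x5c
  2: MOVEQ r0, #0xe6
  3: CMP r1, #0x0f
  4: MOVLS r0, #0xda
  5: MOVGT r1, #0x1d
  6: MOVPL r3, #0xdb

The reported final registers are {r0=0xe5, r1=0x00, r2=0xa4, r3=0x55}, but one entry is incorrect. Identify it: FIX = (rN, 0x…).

0: ✓ CMP  NZCV=0010
1: ✓ ADDPL  r1←0x00
2: · MOVEQ
3: ✓ CMP  NZCV=1000
4: ✓ MOVLS  r0←0xda
5: · MOVGT
6: · MOVPL

FIX = (r0, 0xda)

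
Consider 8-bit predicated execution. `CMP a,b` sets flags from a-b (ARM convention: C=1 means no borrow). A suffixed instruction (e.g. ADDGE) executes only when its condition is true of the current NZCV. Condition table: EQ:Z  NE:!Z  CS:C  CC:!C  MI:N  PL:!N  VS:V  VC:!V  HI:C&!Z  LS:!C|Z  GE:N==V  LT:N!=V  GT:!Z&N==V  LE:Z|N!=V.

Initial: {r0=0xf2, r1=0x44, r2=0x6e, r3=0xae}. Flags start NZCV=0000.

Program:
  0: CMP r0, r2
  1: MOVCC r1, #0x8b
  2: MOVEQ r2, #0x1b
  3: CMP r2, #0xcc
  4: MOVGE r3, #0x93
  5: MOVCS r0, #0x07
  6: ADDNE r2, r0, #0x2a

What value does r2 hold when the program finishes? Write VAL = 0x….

0: ✓ CMP  NZCV=1010
1: · MOVCC
2: · MOVEQ
3: ✓ CMP  NZCV=1001
4: ✓ MOVGE  r3←0x93
5: · MOVCS
6: ✓ ADDNE  r2←0x1c

VAL = 0x1c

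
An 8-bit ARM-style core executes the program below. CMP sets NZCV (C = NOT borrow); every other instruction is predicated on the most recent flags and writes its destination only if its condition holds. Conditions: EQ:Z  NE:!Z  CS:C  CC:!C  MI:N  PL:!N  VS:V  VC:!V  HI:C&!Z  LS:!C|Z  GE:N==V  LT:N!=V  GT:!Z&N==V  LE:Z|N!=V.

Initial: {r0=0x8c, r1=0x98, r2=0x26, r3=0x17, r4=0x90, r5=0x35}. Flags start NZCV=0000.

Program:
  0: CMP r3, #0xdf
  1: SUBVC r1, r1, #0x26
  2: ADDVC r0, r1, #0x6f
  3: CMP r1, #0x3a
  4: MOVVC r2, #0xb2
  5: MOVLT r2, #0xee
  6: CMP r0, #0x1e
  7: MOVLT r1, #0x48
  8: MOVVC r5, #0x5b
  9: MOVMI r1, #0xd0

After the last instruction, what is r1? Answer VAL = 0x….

VAL = 0xd0

0: ✓ CMP  NZCV=0000
1: ✓ SUBVC  r1←0x72
2: ✓ ADDVC  r0←0xe1
3: ✓ CMP  NZCV=0010
4: ✓ MOVVC  r2←0xb2
5: · MOVLT
6: ✓ CMP  NZCV=1010
7: ✓ MOVLT  r1←0x48
8: ✓ MOVVC  r5←0x5b
9: ✓ MOVMI  r1←0xd0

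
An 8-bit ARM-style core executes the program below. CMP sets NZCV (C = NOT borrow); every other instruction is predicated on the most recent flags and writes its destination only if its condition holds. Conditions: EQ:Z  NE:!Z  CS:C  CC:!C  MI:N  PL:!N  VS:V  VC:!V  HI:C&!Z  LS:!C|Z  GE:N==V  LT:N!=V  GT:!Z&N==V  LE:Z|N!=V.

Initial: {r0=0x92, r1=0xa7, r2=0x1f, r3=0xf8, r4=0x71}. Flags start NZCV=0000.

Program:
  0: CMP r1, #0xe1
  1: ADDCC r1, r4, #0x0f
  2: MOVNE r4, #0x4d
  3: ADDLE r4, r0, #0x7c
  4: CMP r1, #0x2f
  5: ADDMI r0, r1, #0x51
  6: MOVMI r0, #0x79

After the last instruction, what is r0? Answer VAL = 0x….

VAL = 0x92

0: ✓ CMP  NZCV=1000
1: ✓ ADDCC  r1←0x80
2: ✓ MOVNE  r4←0x4d
3: ✓ ADDLE  r4←0x0e
4: ✓ CMP  NZCV=0011
5: · ADDMI
6: · MOVMI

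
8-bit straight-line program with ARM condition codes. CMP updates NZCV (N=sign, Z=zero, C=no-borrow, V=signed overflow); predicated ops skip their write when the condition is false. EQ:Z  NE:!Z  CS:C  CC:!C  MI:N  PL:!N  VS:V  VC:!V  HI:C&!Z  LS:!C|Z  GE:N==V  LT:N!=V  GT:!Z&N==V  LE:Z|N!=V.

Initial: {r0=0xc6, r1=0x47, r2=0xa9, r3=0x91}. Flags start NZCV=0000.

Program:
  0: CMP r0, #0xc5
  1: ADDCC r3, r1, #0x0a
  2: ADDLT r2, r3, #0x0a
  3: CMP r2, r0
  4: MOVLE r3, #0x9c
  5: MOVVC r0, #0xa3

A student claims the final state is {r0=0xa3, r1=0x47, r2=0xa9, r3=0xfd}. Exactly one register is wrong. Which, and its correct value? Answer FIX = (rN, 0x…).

0: ✓ CMP  NZCV=0010
1: · ADDCC
2: · ADDLT
3: ✓ CMP  NZCV=1000
4: ✓ MOVLE  r3←0x9c
5: ✓ MOVVC  r0←0xa3

FIX = (r3, 0x9c)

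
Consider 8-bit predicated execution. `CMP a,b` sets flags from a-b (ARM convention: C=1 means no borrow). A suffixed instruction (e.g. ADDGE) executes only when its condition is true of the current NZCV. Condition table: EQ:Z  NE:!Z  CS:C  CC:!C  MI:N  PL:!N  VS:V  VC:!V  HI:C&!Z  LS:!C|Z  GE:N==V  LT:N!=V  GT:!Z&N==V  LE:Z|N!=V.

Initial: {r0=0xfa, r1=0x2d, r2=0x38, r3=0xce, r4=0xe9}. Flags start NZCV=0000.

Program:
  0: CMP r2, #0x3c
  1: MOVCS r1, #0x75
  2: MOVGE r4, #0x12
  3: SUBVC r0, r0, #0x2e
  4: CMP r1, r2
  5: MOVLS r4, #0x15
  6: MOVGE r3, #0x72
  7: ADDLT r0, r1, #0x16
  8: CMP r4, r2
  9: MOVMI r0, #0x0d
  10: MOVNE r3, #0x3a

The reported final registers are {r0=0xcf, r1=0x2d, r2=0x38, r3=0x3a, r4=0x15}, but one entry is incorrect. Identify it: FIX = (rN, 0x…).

[0] flags=1000 → (cmp)
[1] flags=1000 CS?F → skip
[2] flags=1000 GE?F → skip
[3] flags=1000 VC?T → r0=0xcc
[4] flags=1000 → (cmp)
[5] flags=1000 LS?T → r4=0x15
[6] flags=1000 GE?F → skip
[7] flags=1000 LT?T → r0=0x43
[8] flags=1000 → (cmp)
[9] flags=1000 MI?T → r0=0x0d
[10] flags=1000 NE?T → r3=0x3a

FIX = (r0, 0x0d)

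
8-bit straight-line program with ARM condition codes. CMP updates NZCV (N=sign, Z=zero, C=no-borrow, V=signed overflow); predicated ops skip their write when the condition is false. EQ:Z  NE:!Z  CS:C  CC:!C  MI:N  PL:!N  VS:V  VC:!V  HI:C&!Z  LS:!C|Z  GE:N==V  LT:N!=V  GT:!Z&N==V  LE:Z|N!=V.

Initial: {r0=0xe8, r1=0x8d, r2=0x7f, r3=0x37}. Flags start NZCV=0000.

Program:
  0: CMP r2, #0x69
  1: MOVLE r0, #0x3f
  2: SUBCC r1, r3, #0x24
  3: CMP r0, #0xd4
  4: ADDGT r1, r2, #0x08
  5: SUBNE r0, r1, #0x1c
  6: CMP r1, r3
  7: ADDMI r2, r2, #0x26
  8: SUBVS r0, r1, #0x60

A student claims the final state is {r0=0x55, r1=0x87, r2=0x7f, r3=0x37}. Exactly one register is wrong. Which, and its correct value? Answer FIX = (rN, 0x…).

[0] flags=0010 → (cmp)
[1] flags=0010 LE?F → skip
[2] flags=0010 CC?F → skip
[3] flags=0010 → (cmp)
[4] flags=0010 GT?T → r1=0x87
[5] flags=0010 NE?T → r0=0x6b
[6] flags=0011 → (cmp)
[7] flags=0011 MI?F → skip
[8] flags=0011 VS?T → r0=0x27

FIX = (r0, 0x27)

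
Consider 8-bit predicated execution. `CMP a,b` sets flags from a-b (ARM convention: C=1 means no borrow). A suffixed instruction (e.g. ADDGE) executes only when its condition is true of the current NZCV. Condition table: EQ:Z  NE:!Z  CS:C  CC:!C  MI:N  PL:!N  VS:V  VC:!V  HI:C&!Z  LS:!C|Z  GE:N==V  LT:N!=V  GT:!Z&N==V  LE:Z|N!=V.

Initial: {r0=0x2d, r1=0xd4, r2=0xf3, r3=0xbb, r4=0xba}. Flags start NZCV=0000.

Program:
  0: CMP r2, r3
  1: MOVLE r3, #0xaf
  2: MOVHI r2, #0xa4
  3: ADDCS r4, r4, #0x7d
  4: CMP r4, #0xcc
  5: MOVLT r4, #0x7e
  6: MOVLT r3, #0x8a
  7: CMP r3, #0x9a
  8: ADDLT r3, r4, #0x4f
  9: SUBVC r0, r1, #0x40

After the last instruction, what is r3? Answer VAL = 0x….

VAL = 0xbb

[0] flags=0010 → (cmp)
[1] flags=0010 LE?F → skip
[2] flags=0010 HI?T → r2=0xa4
[3] flags=0010 CS?T → r4=0x37
[4] flags=0000 → (cmp)
[5] flags=0000 LT?F → skip
[6] flags=0000 LT?F → skip
[7] flags=0010 → (cmp)
[8] flags=0010 LT?F → skip
[9] flags=0010 VC?T → r0=0x94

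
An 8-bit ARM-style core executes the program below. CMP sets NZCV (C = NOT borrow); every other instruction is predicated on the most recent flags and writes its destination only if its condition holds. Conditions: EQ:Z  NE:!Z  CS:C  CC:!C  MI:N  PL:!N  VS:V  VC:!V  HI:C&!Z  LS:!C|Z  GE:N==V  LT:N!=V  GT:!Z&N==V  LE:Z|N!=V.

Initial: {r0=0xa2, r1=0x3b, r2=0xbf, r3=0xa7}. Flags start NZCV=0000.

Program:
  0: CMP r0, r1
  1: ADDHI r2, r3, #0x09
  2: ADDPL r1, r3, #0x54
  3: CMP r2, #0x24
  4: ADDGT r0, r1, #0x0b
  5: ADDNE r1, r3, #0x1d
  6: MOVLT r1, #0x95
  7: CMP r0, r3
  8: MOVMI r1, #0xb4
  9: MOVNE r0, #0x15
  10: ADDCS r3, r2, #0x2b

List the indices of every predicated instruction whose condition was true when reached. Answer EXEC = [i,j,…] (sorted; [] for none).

EXEC = [1,2,5,6,8,9]

0: ✓ CMP  NZCV=0011
1: ✓ ADDHI  r2←0xb0
2: ✓ ADDPL  r1←0xfb
3: ✓ CMP  NZCV=1010
4: · ADDGT
5: ✓ ADDNE  r1←0xc4
6: ✓ MOVLT  r1←0x95
7: ✓ CMP  NZCV=1000
8: ✓ MOVMI  r1←0xb4
9: ✓ MOVNE  r0←0x15
10: · ADDCS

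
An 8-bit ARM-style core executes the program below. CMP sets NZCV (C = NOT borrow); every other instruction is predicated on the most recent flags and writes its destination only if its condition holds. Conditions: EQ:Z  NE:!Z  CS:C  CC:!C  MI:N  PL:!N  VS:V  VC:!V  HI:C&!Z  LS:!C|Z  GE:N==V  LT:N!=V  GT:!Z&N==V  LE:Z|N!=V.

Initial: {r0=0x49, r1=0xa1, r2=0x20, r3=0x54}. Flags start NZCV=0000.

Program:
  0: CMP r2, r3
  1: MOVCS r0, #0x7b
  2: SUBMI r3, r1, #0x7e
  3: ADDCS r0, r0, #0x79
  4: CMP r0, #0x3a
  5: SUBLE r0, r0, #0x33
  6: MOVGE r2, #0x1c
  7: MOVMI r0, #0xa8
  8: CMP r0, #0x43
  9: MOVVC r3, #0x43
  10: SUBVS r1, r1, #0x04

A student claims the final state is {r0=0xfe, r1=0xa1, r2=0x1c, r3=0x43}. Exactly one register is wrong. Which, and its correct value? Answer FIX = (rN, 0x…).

FIX = (r0, 0x49)

[0] flags=1000 → (cmp)
[1] flags=1000 CS?F → skip
[2] flags=1000 MI?T → r3=0x23
[3] flags=1000 CS?F → skip
[4] flags=0010 → (cmp)
[5] flags=0010 LE?F → skip
[6] flags=0010 GE?T → r2=0x1c
[7] flags=0010 MI?F → skip
[8] flags=0010 → (cmp)
[9] flags=0010 VC?T → r3=0x43
[10] flags=0010 VS?F → skip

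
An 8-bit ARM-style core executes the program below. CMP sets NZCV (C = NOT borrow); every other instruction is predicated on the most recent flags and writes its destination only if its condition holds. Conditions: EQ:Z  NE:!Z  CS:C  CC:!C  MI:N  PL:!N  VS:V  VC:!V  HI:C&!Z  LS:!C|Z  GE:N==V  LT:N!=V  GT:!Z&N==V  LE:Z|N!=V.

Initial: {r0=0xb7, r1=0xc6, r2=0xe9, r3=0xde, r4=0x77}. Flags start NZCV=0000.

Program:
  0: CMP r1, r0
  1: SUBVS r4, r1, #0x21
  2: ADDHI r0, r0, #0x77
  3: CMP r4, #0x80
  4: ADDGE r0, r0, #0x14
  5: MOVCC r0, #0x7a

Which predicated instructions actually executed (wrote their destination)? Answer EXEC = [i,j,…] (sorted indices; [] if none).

[0] flags=0010 → (cmp)
[1] flags=0010 VS?F → skip
[2] flags=0010 HI?T → r0=0x2e
[3] flags=1001 → (cmp)
[4] flags=1001 GE?T → r0=0x42
[5] flags=1001 CC?T → r0=0x7a

EXEC = [2,4,5]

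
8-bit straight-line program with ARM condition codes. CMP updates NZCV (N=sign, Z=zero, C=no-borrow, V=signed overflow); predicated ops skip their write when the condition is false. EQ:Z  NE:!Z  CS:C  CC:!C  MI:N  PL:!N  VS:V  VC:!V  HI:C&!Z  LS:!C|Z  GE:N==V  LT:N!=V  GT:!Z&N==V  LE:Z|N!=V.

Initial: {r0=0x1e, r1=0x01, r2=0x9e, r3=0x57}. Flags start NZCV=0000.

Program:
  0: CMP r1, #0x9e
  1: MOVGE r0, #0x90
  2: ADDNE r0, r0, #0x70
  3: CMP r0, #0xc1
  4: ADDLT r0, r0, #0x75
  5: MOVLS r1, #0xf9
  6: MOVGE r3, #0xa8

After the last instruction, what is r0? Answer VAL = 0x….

VAL = 0x00

0: ✓ CMP  NZCV=0000
1: ✓ MOVGE  r0←0x90
2: ✓ ADDNE  r0←0x00
3: ✓ CMP  NZCV=0000
4: · ADDLT
5: ✓ MOVLS  r1←0xf9
6: ✓ MOVGE  r3←0xa8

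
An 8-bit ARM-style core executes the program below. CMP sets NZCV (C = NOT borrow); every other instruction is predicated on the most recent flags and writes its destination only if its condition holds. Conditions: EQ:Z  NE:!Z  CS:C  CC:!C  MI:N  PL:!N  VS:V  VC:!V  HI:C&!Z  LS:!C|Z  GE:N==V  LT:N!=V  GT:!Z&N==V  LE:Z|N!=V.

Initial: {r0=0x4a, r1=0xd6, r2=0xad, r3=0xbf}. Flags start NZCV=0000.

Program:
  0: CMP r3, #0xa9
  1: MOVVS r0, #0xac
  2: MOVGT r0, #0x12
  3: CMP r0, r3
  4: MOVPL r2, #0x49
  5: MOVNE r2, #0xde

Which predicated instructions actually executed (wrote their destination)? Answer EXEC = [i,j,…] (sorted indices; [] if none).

EXEC = [2,4,5]

[0] flags=0010 → (cmp)
[1] flags=0010 VS?F → skip
[2] flags=0010 GT?T → r0=0x12
[3] flags=0000 → (cmp)
[4] flags=0000 PL?T → r2=0x49
[5] flags=0000 NE?T → r2=0xde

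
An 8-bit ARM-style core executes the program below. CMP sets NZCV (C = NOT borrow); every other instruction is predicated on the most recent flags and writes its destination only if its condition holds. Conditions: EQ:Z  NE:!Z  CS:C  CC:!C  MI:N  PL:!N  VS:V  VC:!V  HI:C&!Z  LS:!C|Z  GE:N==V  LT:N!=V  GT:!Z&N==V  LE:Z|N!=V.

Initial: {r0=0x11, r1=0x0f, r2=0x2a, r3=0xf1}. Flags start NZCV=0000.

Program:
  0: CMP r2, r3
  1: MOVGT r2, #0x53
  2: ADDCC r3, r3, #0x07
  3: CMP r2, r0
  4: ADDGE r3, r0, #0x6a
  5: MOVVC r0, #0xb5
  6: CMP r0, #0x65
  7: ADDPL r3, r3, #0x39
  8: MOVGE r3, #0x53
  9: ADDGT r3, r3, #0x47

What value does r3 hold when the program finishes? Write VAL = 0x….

0: ✓ CMP  NZCV=0000
1: ✓ MOVGT  r2←0x53
2: ✓ ADDCC  r3←0xf8
3: ✓ CMP  NZCV=0010
4: ✓ ADDGE  r3←0x7b
5: ✓ MOVVC  r0←0xb5
6: ✓ CMP  NZCV=0011
7: ✓ ADDPL  r3←0xb4
8: · MOVGE
9: · ADDGT

VAL = 0xb4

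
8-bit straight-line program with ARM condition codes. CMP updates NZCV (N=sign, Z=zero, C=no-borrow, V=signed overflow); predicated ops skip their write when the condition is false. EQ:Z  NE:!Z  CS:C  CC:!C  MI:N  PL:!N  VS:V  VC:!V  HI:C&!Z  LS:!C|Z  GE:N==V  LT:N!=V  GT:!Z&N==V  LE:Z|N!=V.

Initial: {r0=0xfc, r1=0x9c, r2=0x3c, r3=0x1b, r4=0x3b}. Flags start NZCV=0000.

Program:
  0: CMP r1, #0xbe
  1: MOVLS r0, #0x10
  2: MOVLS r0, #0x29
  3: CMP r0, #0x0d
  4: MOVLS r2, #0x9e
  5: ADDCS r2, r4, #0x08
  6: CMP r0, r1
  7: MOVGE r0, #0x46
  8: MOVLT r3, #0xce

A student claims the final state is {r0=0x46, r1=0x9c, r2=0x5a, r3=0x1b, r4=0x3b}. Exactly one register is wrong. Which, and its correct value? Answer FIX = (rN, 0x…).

FIX = (r2, 0x43)

[0] flags=1000 → (cmp)
[1] flags=1000 LS?T → r0=0x10
[2] flags=1000 LS?T → r0=0x29
[3] flags=0010 → (cmp)
[4] flags=0010 LS?F → skip
[5] flags=0010 CS?T → r2=0x43
[6] flags=1001 → (cmp)
[7] flags=1001 GE?T → r0=0x46
[8] flags=1001 LT?F → skip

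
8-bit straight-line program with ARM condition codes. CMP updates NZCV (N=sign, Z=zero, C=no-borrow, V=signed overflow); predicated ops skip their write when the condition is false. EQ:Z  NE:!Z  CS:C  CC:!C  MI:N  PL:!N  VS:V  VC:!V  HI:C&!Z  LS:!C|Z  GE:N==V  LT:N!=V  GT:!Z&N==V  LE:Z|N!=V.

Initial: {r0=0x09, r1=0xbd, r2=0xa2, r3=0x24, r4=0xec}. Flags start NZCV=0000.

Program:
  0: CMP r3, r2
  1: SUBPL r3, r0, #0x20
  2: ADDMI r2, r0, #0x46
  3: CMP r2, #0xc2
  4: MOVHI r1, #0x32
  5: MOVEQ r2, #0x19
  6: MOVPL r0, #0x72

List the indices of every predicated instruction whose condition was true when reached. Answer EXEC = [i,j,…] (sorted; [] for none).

[0] flags=1001 → (cmp)
[1] flags=1001 PL?F → skip
[2] flags=1001 MI?T → r2=0x4f
[3] flags=1001 → (cmp)
[4] flags=1001 HI?F → skip
[5] flags=1001 EQ?F → skip
[6] flags=1001 PL?F → skip

EXEC = [2]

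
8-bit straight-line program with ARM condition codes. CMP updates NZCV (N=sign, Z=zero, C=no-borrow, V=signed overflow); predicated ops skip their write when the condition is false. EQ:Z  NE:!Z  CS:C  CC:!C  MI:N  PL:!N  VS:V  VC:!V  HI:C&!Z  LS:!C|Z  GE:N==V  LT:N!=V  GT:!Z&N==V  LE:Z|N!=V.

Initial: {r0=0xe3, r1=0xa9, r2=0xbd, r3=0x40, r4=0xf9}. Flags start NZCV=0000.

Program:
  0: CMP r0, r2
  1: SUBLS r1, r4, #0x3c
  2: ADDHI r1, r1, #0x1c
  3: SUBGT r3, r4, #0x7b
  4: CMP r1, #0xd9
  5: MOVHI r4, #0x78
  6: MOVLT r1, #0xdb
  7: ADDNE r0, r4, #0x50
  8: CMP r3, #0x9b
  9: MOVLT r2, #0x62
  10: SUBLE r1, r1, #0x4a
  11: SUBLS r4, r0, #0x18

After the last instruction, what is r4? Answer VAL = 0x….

[0] flags=0010 → (cmp)
[1] flags=0010 LS?F → skip
[2] flags=0010 HI?T → r1=0xc5
[3] flags=0010 GT?T → r3=0x7e
[4] flags=1000 → (cmp)
[5] flags=1000 HI?F → skip
[6] flags=1000 LT?T → r1=0xdb
[7] flags=1000 NE?T → r0=0x49
[8] flags=1001 → (cmp)
[9] flags=1001 LT?F → skip
[10] flags=1001 LE?F → skip
[11] flags=1001 LS?T → r4=0x31

VAL = 0x31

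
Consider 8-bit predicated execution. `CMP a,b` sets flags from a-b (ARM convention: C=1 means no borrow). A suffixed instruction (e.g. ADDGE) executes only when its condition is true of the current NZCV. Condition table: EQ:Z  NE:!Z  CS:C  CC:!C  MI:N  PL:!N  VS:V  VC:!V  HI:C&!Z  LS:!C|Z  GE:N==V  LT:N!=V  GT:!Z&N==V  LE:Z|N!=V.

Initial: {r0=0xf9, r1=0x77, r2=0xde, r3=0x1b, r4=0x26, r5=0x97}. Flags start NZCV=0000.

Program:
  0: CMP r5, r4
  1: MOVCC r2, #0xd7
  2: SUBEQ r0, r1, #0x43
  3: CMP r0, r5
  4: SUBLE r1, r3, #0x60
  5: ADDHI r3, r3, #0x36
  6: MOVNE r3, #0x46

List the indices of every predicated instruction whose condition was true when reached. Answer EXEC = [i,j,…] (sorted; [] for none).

0: ✓ CMP  NZCV=0011
1: · MOVCC
2: · SUBEQ
3: ✓ CMP  NZCV=0010
4: · SUBLE
5: ✓ ADDHI  r3←0x51
6: ✓ MOVNE  r3←0x46

EXEC = [5,6]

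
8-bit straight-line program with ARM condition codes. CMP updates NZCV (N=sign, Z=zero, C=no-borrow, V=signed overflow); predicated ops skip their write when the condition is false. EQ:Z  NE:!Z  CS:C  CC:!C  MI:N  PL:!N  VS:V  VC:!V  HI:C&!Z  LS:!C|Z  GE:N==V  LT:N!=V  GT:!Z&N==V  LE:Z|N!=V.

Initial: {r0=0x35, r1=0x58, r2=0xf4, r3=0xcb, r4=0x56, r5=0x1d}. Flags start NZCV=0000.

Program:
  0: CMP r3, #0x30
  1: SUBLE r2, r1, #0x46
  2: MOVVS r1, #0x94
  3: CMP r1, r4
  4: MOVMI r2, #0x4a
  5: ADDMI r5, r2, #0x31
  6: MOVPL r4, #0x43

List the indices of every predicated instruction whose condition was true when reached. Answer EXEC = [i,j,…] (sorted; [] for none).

EXEC = [1,6]

0: ✓ CMP  NZCV=1010
1: ✓ SUBLE  r2←0x12
2: · MOVVS
3: ✓ CMP  NZCV=0010
4: · MOVMI
5: · ADDMI
6: ✓ MOVPL  r4←0x43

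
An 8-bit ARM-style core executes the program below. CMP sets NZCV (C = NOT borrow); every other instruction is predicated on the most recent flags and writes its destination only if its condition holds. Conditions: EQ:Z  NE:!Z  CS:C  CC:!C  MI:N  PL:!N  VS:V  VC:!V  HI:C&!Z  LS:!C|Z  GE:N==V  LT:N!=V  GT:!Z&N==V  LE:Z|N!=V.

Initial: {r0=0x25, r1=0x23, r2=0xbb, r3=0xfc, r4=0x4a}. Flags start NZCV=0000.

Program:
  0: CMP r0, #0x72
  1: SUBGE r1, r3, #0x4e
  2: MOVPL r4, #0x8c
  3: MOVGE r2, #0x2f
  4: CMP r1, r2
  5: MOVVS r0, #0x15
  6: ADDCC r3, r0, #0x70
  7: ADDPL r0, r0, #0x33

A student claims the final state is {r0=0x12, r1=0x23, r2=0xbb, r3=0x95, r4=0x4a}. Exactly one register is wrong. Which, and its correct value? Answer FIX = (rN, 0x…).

[0] flags=1000 → (cmp)
[1] flags=1000 GE?F → skip
[2] flags=1000 PL?F → skip
[3] flags=1000 GE?F → skip
[4] flags=0000 → (cmp)
[5] flags=0000 VS?F → skip
[6] flags=0000 CC?T → r3=0x95
[7] flags=0000 PL?T → r0=0x58

FIX = (r0, 0x58)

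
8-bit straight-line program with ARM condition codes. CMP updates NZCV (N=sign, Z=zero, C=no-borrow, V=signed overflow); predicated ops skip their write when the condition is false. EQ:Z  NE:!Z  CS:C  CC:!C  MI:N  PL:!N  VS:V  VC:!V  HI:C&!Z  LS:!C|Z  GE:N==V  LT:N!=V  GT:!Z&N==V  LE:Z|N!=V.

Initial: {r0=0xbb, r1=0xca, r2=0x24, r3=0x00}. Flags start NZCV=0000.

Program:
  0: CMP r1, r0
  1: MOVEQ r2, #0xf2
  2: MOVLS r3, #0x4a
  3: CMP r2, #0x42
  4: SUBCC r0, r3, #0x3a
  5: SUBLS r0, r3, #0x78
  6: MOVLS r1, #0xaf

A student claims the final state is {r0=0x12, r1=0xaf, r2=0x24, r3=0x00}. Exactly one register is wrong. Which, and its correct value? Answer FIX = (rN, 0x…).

FIX = (r0, 0x88)

[0] flags=0010 → (cmp)
[1] flags=0010 EQ?F → skip
[2] flags=0010 LS?F → skip
[3] flags=1000 → (cmp)
[4] flags=1000 CC?T → r0=0xc6
[5] flags=1000 LS?T → r0=0x88
[6] flags=1000 LS?T → r1=0xaf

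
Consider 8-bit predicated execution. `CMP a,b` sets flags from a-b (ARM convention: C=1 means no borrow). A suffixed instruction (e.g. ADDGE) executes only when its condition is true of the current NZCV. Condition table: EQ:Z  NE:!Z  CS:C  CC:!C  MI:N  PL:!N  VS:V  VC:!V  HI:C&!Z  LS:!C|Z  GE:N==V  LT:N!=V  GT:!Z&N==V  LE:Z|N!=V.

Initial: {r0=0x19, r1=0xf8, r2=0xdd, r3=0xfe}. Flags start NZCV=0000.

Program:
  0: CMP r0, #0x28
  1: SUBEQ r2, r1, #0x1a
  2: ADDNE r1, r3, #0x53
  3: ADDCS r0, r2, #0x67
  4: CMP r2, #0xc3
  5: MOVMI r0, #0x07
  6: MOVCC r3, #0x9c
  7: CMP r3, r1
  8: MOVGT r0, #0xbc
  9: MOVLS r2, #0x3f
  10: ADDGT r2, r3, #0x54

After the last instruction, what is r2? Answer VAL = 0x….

VAL = 0xdd

0: ✓ CMP  NZCV=1000
1: · SUBEQ
2: ✓ ADDNE  r1←0x51
3: · ADDCS
4: ✓ CMP  NZCV=0010
5: · MOVMI
6: · MOVCC
7: ✓ CMP  NZCV=1010
8: · MOVGT
9: · MOVLS
10: · ADDGT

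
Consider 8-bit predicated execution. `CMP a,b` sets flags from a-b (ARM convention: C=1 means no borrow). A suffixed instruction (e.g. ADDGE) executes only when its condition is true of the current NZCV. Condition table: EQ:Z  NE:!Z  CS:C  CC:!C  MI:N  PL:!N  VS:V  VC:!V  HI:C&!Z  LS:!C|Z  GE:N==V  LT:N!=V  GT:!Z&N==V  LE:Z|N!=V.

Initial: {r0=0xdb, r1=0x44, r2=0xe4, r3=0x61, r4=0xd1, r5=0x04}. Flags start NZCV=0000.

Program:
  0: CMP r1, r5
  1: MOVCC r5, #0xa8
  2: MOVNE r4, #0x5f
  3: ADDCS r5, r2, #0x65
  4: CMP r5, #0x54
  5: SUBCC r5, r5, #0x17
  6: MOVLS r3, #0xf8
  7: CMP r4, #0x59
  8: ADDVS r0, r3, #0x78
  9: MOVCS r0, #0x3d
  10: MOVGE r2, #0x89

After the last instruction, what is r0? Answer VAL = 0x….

VAL = 0x3d

[0] flags=0010 → (cmp)
[1] flags=0010 CC?F → skip
[2] flags=0010 NE?T → r4=0x5f
[3] flags=0010 CS?T → r5=0x49
[4] flags=1000 → (cmp)
[5] flags=1000 CC?T → r5=0x32
[6] flags=1000 LS?T → r3=0xf8
[7] flags=0010 → (cmp)
[8] flags=0010 VS?F → skip
[9] flags=0010 CS?T → r0=0x3d
[10] flags=0010 GE?T → r2=0x89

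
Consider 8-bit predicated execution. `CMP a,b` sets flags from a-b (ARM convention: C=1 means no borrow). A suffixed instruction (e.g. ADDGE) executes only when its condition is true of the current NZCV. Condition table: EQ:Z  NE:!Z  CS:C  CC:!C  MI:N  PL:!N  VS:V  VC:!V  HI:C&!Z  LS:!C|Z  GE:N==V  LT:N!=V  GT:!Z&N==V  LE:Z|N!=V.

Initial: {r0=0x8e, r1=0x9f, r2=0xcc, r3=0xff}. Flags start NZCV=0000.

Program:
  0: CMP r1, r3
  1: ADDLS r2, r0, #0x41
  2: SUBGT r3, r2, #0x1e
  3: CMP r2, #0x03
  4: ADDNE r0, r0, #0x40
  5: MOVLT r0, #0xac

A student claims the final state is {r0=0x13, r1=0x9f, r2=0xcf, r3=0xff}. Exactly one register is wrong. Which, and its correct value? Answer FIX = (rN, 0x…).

[0] flags=1000 → (cmp)
[1] flags=1000 LS?T → r2=0xcf
[2] flags=1000 GT?F → skip
[3] flags=1010 → (cmp)
[4] flags=1010 NE?T → r0=0xce
[5] flags=1010 LT?T → r0=0xac

FIX = (r0, 0xac)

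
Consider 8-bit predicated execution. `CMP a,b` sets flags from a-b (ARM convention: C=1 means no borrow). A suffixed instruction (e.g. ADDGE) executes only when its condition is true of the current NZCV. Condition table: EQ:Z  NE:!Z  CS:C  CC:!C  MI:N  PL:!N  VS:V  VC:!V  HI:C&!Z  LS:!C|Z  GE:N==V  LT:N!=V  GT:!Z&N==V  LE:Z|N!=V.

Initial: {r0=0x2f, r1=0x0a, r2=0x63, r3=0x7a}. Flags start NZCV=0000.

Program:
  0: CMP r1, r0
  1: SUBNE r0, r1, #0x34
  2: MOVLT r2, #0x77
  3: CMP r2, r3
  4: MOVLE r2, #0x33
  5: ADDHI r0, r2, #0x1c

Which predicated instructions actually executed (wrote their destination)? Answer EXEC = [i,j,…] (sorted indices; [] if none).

EXEC = [1,2,4]

0: ✓ CMP  NZCV=1000
1: ✓ SUBNE  r0←0xd6
2: ✓ MOVLT  r2←0x77
3: ✓ CMP  NZCV=1000
4: ✓ MOVLE  r2←0x33
5: · ADDHI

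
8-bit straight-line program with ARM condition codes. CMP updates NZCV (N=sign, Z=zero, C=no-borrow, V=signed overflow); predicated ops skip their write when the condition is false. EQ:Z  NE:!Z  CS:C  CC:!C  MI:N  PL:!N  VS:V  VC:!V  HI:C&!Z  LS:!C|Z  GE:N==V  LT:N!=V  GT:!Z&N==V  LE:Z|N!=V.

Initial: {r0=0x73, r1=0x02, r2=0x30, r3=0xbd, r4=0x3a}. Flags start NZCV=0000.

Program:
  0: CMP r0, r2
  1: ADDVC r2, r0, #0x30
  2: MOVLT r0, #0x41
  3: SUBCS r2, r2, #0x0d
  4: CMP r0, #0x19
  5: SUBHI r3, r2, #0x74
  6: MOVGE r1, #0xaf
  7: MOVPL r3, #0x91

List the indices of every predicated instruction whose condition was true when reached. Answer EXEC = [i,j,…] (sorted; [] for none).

[0] flags=0010 → (cmp)
[1] flags=0010 VC?T → r2=0xa3
[2] flags=0010 LT?F → skip
[3] flags=0010 CS?T → r2=0x96
[4] flags=0010 → (cmp)
[5] flags=0010 HI?T → r3=0x22
[6] flags=0010 GE?T → r1=0xaf
[7] flags=0010 PL?T → r3=0x91

EXEC = [1,3,5,6,7]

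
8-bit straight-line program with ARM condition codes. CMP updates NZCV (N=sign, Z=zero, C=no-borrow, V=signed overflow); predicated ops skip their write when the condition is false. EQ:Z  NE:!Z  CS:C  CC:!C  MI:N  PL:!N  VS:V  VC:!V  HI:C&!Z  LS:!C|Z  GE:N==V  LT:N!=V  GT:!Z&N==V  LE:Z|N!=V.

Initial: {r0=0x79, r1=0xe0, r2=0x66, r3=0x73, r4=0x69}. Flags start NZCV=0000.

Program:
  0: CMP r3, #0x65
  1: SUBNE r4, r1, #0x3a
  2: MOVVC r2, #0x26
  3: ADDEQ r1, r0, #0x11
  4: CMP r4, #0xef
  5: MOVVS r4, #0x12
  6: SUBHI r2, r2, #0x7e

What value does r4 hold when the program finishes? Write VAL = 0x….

0: ✓ CMP  NZCV=0010
1: ✓ SUBNE  r4←0xa6
2: ✓ MOVVC  r2←0x26
3: · ADDEQ
4: ✓ CMP  NZCV=1000
5: · MOVVS
6: · SUBHI

VAL = 0xa6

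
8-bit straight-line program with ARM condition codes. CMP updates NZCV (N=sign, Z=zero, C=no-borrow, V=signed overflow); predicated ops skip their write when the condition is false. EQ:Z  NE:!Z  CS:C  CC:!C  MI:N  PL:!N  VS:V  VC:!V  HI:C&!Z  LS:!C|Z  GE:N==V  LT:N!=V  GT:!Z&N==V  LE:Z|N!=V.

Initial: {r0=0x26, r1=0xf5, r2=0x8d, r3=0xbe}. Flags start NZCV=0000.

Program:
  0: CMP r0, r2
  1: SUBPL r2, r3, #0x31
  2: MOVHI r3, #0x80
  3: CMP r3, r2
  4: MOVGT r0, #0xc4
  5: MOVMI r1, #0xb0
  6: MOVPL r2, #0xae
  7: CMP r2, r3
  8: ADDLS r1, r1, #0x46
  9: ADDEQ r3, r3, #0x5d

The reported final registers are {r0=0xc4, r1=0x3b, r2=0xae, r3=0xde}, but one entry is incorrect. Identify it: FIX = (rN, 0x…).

FIX = (r3, 0xbe)

[0] flags=1001 → (cmp)
[1] flags=1001 PL?F → skip
[2] flags=1001 HI?F → skip
[3] flags=0010 → (cmp)
[4] flags=0010 GT?T → r0=0xc4
[5] flags=0010 MI?F → skip
[6] flags=0010 PL?T → r2=0xae
[7] flags=1000 → (cmp)
[8] flags=1000 LS?T → r1=0x3b
[9] flags=1000 EQ?F → skip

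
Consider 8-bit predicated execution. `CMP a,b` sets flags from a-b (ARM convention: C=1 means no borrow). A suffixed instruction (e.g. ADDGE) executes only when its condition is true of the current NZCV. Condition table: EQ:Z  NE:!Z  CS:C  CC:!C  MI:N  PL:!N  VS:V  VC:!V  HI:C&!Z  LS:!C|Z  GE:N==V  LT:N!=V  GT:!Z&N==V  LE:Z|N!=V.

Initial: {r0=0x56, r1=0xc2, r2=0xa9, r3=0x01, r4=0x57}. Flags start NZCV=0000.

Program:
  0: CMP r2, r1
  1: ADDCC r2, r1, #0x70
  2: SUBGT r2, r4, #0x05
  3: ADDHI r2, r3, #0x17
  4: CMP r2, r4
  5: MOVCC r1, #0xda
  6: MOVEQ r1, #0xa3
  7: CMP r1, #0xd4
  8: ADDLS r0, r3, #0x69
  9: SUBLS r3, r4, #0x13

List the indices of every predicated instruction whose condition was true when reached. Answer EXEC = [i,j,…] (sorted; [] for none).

0: ✓ CMP  NZCV=1000
1: ✓ ADDCC  r2←0x32
2: · SUBGT
3: · ADDHI
4: ✓ CMP  NZCV=1000
5: ✓ MOVCC  r1←0xda
6: · MOVEQ
7: ✓ CMP  NZCV=0010
8: · ADDLS
9: · SUBLS

EXEC = [1,5]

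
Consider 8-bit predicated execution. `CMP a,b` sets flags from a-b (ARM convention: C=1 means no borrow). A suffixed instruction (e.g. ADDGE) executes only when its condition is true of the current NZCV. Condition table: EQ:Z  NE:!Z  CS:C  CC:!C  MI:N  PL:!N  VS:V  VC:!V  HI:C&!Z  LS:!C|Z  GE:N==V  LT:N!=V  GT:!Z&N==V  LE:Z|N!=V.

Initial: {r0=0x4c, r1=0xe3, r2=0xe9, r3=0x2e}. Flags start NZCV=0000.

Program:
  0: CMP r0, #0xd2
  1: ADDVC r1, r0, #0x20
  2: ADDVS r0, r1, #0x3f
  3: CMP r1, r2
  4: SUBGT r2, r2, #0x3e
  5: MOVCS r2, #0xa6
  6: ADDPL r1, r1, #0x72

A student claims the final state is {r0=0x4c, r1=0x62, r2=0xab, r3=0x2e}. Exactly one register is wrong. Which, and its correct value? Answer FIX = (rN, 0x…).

0: ✓ CMP  NZCV=0000
1: ✓ ADDVC  r1←0x6c
2: · ADDVS
3: ✓ CMP  NZCV=1001
4: ✓ SUBGT  r2←0xab
5: · MOVCS
6: · ADDPL

FIX = (r1, 0x6c)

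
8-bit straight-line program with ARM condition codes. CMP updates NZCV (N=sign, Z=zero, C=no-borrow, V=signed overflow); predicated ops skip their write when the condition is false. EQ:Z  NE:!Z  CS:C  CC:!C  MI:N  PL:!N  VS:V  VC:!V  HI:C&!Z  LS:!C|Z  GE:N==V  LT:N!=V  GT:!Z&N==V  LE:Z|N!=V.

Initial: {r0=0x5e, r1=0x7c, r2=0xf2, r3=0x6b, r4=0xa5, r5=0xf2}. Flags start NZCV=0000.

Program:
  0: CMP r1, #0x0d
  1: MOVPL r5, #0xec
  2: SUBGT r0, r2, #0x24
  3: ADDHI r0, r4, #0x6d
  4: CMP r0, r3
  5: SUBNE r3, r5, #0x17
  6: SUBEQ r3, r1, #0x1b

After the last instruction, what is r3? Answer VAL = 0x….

VAL = 0xd5

0: ✓ CMP  NZCV=0010
1: ✓ MOVPL  r5←0xec
2: ✓ SUBGT  r0←0xce
3: ✓ ADDHI  r0←0x12
4: ✓ CMP  NZCV=1000
5: ✓ SUBNE  r3←0xd5
6: · SUBEQ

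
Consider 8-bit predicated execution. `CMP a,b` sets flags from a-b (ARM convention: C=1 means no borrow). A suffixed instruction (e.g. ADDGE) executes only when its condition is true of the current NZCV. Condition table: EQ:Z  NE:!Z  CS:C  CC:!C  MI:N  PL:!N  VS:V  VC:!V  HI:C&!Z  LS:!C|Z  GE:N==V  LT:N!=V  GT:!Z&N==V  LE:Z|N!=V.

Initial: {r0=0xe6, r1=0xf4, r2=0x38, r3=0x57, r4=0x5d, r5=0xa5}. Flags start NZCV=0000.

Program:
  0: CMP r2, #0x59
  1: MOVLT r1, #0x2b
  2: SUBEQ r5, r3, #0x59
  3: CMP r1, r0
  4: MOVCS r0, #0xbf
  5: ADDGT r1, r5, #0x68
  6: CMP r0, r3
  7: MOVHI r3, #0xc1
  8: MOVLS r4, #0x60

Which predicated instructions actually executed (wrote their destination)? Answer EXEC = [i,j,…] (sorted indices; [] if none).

0: ✓ CMP  NZCV=1000
1: ✓ MOVLT  r1←0x2b
2: · SUBEQ
3: ✓ CMP  NZCV=0000
4: · MOVCS
5: ✓ ADDGT  r1←0x0d
6: ✓ CMP  NZCV=1010
7: ✓ MOVHI  r3←0xc1
8: · MOVLS

EXEC = [1,5,7]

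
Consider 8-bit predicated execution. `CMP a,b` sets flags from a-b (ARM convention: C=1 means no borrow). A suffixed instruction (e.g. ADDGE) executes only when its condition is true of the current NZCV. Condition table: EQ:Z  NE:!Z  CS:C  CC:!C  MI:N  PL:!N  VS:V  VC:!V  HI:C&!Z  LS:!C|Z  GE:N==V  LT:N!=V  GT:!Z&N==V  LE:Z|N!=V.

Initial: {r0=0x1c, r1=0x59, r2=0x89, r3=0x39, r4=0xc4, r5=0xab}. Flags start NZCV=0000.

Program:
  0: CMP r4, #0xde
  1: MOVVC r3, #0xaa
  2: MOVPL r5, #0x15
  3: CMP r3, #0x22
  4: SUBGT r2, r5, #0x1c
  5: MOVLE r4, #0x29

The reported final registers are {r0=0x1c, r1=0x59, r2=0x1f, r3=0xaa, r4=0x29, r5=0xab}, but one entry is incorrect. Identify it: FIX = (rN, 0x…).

[0] flags=1000 → (cmp)
[1] flags=1000 VC?T → r3=0xaa
[2] flags=1000 PL?F → skip
[3] flags=1010 → (cmp)
[4] flags=1010 GT?F → skip
[5] flags=1010 LE?T → r4=0x29

FIX = (r2, 0x89)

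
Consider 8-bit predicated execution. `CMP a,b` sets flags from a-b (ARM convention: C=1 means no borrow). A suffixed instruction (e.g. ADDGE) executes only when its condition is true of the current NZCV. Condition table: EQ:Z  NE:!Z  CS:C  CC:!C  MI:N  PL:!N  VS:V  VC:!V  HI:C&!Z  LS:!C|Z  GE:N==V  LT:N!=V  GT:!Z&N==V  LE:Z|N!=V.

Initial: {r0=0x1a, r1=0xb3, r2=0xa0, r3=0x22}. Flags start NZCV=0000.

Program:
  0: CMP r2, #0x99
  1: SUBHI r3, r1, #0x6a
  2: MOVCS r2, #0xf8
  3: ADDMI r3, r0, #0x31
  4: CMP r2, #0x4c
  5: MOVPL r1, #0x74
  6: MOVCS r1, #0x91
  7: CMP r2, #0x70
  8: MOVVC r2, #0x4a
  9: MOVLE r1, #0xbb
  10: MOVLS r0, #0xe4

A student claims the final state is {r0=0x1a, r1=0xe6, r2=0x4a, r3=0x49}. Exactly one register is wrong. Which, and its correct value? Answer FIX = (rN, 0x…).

FIX = (r1, 0xbb)

[0] flags=0010 → (cmp)
[1] flags=0010 HI?T → r3=0x49
[2] flags=0010 CS?T → r2=0xf8
[3] flags=0010 MI?F → skip
[4] flags=1010 → (cmp)
[5] flags=1010 PL?F → skip
[6] flags=1010 CS?T → r1=0x91
[7] flags=1010 → (cmp)
[8] flags=1010 VC?T → r2=0x4a
[9] flags=1010 LE?T → r1=0xbb
[10] flags=1010 LS?F → skip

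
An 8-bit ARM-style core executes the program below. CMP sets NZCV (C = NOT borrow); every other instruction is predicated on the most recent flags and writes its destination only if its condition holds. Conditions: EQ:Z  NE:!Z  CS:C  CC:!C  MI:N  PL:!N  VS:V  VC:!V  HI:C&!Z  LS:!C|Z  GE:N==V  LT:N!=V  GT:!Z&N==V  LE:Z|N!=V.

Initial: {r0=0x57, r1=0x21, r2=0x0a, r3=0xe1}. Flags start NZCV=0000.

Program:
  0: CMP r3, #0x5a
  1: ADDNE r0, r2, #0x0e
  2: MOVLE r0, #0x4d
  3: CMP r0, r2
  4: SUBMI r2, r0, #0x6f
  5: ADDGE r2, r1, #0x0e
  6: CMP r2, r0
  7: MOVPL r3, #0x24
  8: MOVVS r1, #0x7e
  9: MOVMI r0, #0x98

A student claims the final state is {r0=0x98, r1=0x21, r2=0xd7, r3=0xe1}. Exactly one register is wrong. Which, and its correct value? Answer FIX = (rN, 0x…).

0: ✓ CMP  NZCV=1010
1: ✓ ADDNE  r0←0x18
2: ✓ MOVLE  r0←0x4d
3: ✓ CMP  NZCV=0010
4: · SUBMI
5: ✓ ADDGE  r2←0x2f
6: ✓ CMP  NZCV=1000
7: · MOVPL
8: · MOVVS
9: ✓ MOVMI  r0←0x98

FIX = (r2, 0x2f)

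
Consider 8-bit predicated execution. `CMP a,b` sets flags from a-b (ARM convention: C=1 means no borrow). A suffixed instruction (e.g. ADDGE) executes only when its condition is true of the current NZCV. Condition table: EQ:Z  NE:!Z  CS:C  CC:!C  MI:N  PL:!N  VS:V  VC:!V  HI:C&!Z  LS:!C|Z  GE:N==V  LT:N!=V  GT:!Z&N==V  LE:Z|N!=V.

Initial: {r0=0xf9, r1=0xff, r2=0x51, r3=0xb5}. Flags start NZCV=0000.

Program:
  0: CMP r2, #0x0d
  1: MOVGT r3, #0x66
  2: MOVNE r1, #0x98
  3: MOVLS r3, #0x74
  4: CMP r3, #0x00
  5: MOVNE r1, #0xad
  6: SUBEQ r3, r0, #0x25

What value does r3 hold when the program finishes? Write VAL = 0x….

[0] flags=0010 → (cmp)
[1] flags=0010 GT?T → r3=0x66
[2] flags=0010 NE?T → r1=0x98
[3] flags=0010 LS?F → skip
[4] flags=0010 → (cmp)
[5] flags=0010 NE?T → r1=0xad
[6] flags=0010 EQ?F → skip

VAL = 0x66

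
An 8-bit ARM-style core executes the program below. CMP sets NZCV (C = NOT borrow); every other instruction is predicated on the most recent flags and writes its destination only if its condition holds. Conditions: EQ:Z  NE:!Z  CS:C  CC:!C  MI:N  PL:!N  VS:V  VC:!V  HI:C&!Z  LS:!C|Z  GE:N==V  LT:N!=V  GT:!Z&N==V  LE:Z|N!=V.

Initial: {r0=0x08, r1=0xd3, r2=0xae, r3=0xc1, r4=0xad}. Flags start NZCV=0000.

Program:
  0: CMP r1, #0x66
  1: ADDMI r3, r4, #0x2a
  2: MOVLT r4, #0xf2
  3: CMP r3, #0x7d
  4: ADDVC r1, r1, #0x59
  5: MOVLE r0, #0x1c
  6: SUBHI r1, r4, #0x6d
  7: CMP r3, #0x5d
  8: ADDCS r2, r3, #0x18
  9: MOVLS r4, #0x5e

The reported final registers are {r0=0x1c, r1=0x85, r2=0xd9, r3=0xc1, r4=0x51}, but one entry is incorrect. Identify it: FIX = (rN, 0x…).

FIX = (r4, 0xf2)

[0] flags=0011 → (cmp)
[1] flags=0011 MI?F → skip
[2] flags=0011 LT?T → r4=0xf2
[3] flags=0011 → (cmp)
[4] flags=0011 VC?F → skip
[5] flags=0011 LE?T → r0=0x1c
[6] flags=0011 HI?T → r1=0x85
[7] flags=0011 → (cmp)
[8] flags=0011 CS?T → r2=0xd9
[9] flags=0011 LS?F → skip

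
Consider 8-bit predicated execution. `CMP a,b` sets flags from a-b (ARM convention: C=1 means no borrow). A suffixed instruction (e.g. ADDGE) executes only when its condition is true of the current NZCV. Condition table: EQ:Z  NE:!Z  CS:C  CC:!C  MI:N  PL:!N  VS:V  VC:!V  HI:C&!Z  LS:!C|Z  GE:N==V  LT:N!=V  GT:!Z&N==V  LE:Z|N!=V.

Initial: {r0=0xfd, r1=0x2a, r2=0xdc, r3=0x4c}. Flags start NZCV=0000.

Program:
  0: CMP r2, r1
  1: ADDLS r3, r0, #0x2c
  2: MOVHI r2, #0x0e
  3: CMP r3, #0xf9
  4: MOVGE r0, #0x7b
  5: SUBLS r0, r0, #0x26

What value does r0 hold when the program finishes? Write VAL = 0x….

[0] flags=1010 → (cmp)
[1] flags=1010 LS?F → skip
[2] flags=1010 HI?T → r2=0x0e
[3] flags=0000 → (cmp)
[4] flags=0000 GE?T → r0=0x7b
[5] flags=0000 LS?T → r0=0x55

VAL = 0x55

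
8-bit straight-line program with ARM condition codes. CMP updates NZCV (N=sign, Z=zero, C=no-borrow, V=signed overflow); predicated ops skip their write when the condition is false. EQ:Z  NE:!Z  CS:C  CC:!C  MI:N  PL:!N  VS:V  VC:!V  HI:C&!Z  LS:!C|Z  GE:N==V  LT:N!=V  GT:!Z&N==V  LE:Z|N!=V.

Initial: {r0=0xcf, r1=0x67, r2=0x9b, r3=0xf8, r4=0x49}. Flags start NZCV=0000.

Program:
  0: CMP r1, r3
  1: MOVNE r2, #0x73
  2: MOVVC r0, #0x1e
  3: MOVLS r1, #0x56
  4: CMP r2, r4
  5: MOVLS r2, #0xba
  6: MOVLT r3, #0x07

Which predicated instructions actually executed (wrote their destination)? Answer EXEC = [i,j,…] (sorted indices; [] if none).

[0] flags=0000 → (cmp)
[1] flags=0000 NE?T → r2=0x73
[2] flags=0000 VC?T → r0=0x1e
[3] flags=0000 LS?T → r1=0x56
[4] flags=0010 → (cmp)
[5] flags=0010 LS?F → skip
[6] flags=0010 LT?F → skip

EXEC = [1,2,3]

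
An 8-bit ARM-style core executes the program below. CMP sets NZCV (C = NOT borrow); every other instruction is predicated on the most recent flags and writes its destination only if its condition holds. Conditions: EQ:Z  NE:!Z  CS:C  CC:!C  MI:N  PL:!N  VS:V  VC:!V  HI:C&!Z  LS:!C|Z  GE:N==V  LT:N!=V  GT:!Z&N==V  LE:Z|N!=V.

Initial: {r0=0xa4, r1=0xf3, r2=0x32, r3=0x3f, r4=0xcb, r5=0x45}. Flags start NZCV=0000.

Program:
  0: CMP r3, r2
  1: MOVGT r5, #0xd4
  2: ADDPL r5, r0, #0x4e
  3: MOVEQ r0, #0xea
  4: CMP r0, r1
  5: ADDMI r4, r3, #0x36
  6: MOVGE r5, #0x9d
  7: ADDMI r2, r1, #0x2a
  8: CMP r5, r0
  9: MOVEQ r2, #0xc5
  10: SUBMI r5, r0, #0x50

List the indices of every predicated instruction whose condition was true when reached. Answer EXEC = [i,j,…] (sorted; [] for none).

[0] flags=0010 → (cmp)
[1] flags=0010 GT?T → r5=0xd4
[2] flags=0010 PL?T → r5=0xf2
[3] flags=0010 EQ?F → skip
[4] flags=1000 → (cmp)
[5] flags=1000 MI?T → r4=0x75
[6] flags=1000 GE?F → skip
[7] flags=1000 MI?T → r2=0x1d
[8] flags=0010 → (cmp)
[9] flags=0010 EQ?F → skip
[10] flags=0010 MI?F → skip

EXEC = [1,2,5,7]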